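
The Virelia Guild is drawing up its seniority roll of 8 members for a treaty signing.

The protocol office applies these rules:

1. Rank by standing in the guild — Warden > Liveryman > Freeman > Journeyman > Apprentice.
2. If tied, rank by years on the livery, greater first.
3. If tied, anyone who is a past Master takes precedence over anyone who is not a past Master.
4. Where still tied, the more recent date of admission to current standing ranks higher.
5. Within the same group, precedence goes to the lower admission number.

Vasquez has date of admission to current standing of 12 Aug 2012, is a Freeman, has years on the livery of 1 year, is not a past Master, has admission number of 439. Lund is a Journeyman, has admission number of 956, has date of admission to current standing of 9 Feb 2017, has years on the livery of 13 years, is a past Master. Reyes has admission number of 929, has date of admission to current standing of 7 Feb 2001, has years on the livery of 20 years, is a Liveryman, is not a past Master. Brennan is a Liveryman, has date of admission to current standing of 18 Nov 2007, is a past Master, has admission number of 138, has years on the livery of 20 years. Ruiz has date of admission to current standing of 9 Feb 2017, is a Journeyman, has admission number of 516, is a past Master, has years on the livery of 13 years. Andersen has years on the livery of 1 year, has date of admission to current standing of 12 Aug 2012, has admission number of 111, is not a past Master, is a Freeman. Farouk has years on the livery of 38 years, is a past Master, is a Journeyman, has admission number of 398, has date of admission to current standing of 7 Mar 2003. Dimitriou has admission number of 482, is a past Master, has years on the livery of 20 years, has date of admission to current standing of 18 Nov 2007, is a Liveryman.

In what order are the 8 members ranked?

By standing in the guild: Brennan, Dimitriou and Reyes (Liveryman); then Andersen and Vasquez (Freeman); then Farouk, Ruiz and Lund (Journeyman).
Brennan, Dimitriou and Reyes all have years on the livery 20 years, so the next rule applies.
Among Brennan, Dimitriou and Reyes, a past Master before not a past Master: Brennan and Dimitriou (a past Master) before Reyes (not a past Master).
Brennan and Dimitriou both have date of admission to current standing 18 Nov 2007, so the next rule applies.
Among Brennan and Dimitriou, by admission number (lower first): Brennan (138) before Dimitriou (482).
Andersen and Vasquez both have years on the livery 1 year, so the next rule applies.
Andersen and Vasquez are each not a past Master, so the next rule applies.
Andersen and Vasquez both have date of admission to current standing 12 Aug 2012, so the next rule applies.
Among Andersen and Vasquez, by admission number (lower first): Andersen (111) before Vasquez (439).
Among Farouk, Ruiz and Lund, by years on the livery (higher first): Farouk (38 years) before Ruiz and Lund (13 years).
Ruiz and Lund are each a past Master, so the next rule applies.
Ruiz and Lund both have date of admission to current standing 9 Feb 2017, so the next rule applies.
Among Ruiz and Lund, by admission number (lower first): Ruiz (516) before Lund (956).
Full order: Brennan, Dimitriou, Reyes, Andersen, Vasquez, Farouk, Ruiz, Lund.

Brennan, Dimitriou, Reyes, Andersen, Vasquez, Farouk, Ruiz, Lund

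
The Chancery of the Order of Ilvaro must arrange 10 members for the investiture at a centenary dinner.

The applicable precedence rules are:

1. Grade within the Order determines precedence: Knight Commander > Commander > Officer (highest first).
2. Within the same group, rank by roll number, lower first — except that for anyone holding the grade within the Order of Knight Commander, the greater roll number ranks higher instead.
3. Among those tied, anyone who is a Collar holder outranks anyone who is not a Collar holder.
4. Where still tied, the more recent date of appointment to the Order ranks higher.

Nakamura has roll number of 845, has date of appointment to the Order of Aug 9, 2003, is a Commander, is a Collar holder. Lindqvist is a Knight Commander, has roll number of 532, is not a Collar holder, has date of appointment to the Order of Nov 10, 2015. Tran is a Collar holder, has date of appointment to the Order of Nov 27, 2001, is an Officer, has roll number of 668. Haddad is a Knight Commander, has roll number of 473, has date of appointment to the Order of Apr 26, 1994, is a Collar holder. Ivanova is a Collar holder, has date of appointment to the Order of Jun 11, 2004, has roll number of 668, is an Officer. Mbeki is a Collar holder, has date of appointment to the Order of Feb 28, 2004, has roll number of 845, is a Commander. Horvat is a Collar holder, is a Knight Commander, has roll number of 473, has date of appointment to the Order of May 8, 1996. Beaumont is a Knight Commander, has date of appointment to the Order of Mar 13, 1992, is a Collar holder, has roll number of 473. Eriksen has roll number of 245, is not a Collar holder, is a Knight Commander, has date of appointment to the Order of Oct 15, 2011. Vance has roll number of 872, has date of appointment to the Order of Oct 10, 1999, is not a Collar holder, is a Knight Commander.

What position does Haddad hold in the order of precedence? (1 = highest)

4

By grade within the Order: Vance, Lindqvist, Horvat, Haddad, Beaumont and Eriksen (Knight Commander); then Mbeki and Nakamura (Commander); then Ivanova and Tran (Officer).
Among Vance, Lindqvist, Horvat, Haddad, Beaumont and Eriksen, by roll number (higher first) (reversed rule for this group): Vance (872) before Lindqvist (532) before Horvat, Haddad and Beaumont (473) before Eriksen (245).
Horvat, Haddad and Beaumont are each a Collar holder, so the next rule applies.
Among Horvat, Haddad and Beaumont, by date of appointment to the Order (later first): Horvat (May 8, 1996) before Haddad (Apr 26, 1994) before Beaumont (Mar 13, 1992).
Mbeki and Nakamura both have roll number 845, so the next rule applies.
Mbeki and Nakamura are each a Collar holder, so the next rule applies.
Among Mbeki and Nakamura, by date of appointment to the Order (later first): Mbeki (Feb 28, 2004) before Nakamura (Aug 9, 2003).
Ivanova and Tran both have roll number 668, so the next rule applies.
Ivanova and Tran are each a Collar holder, so the next rule applies.
Among Ivanova and Tran, by date of appointment to the Order (later first): Ivanova (Jun 11, 2004) before Tran (Nov 27, 2001).
Order: Vance, Lindqvist, Horvat, Haddad, Beaumont, Eriksen, Mbeki, Nakamura, Ivanova, Tran. So position 4.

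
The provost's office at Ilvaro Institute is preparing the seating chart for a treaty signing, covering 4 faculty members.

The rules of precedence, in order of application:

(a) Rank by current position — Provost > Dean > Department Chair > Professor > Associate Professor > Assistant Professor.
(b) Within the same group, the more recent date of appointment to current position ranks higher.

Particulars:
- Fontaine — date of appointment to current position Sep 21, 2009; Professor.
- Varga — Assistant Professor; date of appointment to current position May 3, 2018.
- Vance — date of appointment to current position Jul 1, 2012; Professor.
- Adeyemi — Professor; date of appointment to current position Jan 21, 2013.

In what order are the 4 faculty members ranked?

By current position: Adeyemi, Vance and Fontaine (Professor); then Varga (Assistant Professor).
Among Adeyemi, Vance and Fontaine, by date of appointment to current position (later first): Adeyemi (Jan 21, 2013) before Vance (Jul 1, 2012) before Fontaine (Sep 21, 2009).
Full order: Adeyemi, Vance, Fontaine, Varga.

Adeyemi, Vance, Fontaine, Varga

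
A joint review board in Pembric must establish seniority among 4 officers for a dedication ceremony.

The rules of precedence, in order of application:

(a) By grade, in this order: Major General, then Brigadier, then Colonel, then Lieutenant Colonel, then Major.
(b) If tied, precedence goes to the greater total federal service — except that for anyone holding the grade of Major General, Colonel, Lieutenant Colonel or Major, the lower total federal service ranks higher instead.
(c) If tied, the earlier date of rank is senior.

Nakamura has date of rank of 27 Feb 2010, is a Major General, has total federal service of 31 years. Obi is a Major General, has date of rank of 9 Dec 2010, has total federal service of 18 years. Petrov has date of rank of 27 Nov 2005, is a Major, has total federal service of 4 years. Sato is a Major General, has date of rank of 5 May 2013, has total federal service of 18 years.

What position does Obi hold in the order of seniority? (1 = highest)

1

By grade: Obi, Sato and Nakamura (Major General); then Petrov (Major).
Among Obi, Sato and Nakamura, by total federal service (lower first) (reversed rule for this group): Obi and Sato (18 years) before Nakamura (31 years).
Among Obi and Sato, by date of rank (earlier first): Obi (9 Dec 2010) before Sato (5 May 2013).
Order: Obi, Sato, Nakamura, Petrov. So position 1.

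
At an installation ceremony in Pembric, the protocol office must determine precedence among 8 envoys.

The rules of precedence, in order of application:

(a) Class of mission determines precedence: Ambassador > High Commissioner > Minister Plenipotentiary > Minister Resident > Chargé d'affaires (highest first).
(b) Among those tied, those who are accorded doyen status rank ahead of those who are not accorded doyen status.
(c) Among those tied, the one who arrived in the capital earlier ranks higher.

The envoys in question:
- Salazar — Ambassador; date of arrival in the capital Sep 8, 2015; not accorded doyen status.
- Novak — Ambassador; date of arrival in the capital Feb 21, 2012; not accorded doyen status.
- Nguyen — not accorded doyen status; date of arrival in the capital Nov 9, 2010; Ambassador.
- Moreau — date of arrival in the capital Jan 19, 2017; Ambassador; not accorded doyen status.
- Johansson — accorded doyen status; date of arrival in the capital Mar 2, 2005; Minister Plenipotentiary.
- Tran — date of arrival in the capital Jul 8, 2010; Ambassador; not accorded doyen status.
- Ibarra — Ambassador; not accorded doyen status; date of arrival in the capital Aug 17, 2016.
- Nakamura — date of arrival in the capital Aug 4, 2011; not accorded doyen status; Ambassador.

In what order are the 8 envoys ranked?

Tran, Nguyen, Nakamura, Novak, Salazar, Ibarra, Moreau, Johansson

By class of mission: Tran, Nguyen, Nakamura, Novak, Salazar, Ibarra and Moreau (Ambassador); then Johansson (Minister Plenipotentiary).
Tran, Nguyen, Nakamura, Novak, Salazar, Ibarra and Moreau are each not accorded doyen status, so the next rule applies.
Among Tran, Nguyen, Nakamura, Novak, Salazar, Ibarra and Moreau, by date of arrival in the capital (earlier first): Tran (Jul 8, 2010) before Nguyen (Nov 9, 2010) before Nakamura (Aug 4, 2011) before Novak (Feb 21, 2012) before Salazar (Sep 8, 2015) before Ibarra (Aug 17, 2016) before Moreau (Jan 19, 2017).
Full order: Tran, Nguyen, Nakamura, Novak, Salazar, Ibarra, Moreau, Johansson.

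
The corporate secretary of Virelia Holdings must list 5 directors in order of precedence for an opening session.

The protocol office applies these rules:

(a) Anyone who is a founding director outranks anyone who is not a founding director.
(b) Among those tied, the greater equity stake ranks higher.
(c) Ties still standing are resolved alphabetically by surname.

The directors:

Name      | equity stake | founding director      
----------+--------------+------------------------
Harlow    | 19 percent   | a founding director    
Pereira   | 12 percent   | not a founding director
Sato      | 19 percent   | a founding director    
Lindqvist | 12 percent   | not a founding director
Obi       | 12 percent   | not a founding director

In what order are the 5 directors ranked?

By the first rule: Harlow and Sato (both a founding director); then Lindqvist, Obi and Pereira (each not a founding director).
Harlow and Sato both have equity stake 19 percent, so the next rule applies.
Among Harlow and Sato, alphabetically by surname: Harlow before Sato.
Lindqvist, Obi and Pereira all have equity stake 12 percent, so the next rule applies.
Among Lindqvist, Obi and Pereira, alphabetically by surname: Lindqvist before Obi before Pereira.
Full order: Harlow, Sato, Lindqvist, Obi, Pereira.

Harlow, Sato, Lindqvist, Obi, Pereira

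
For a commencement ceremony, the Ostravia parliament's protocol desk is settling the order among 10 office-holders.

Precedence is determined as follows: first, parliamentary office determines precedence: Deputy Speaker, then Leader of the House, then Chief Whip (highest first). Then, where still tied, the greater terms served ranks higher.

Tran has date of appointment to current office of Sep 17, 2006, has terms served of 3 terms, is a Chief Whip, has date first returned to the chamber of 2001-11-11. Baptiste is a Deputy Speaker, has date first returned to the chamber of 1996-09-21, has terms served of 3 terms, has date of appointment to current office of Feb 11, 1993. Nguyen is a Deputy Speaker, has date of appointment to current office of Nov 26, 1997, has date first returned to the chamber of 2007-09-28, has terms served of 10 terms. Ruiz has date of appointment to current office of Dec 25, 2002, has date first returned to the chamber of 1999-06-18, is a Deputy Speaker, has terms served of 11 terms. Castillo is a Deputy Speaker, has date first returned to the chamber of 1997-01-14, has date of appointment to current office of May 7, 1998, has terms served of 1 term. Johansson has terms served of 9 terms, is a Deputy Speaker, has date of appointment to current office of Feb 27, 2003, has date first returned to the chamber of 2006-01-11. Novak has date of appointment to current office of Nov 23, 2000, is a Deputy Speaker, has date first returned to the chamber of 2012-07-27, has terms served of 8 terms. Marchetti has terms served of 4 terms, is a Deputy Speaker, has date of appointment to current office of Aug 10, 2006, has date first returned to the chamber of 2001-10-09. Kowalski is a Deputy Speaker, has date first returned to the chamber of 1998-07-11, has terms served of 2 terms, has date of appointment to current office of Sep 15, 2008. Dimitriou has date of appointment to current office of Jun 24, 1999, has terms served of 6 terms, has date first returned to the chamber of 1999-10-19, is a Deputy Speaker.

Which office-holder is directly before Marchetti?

By parliamentary office: Ruiz, Nguyen, Johansson, Novak, Dimitriou, Marchetti, Baptiste, Kowalski and Castillo (Deputy Speaker); then Tran (Chief Whip).
Among Ruiz, Nguyen, Johansson, Novak, Dimitriou, Marchetti, Baptiste, Kowalski and Castillo, by terms served (higher first): Ruiz (11 terms) before Nguyen (10 terms) before Johansson (9 terms) before Novak (8 terms) before Dimitriou (6 terms) before Marchetti (4 terms) before Baptiste (3 terms) before Kowalski (2 terms) before Castillo (1 term).
Order: Ruiz, Nguyen, Johansson, Novak, Dimitriou, Marchetti, Baptiste, Kowalski, Castillo, Tran.

Dimitriou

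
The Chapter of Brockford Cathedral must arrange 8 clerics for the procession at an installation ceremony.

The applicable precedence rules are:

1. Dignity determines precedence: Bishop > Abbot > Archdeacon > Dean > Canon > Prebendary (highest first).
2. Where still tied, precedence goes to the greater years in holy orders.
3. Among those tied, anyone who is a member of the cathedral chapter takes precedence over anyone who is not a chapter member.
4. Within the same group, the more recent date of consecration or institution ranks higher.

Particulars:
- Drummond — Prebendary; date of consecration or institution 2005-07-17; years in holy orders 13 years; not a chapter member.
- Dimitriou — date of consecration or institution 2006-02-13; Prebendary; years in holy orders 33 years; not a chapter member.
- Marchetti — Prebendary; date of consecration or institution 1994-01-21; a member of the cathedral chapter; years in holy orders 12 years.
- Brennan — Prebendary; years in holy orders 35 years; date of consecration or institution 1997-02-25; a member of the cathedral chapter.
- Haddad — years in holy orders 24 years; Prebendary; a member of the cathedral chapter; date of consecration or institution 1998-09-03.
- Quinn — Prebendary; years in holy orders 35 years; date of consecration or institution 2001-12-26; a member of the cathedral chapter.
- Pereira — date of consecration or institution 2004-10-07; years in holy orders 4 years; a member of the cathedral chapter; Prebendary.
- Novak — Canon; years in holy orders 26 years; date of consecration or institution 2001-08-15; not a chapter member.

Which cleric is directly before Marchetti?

By dignity: Novak (Canon); then Quinn, Brennan, Dimitriou, Haddad, Drummond, Marchetti and Pereira (Prebendary).
Among Quinn, Brennan, Dimitriou, Haddad, Drummond, Marchetti and Pereira, by years in holy orders (higher first): Quinn and Brennan (35 years) before Dimitriou (33 years) before Haddad (24 years) before Drummond (13 years) before Marchetti (12 years) before Pereira (4 years).
Quinn and Brennan are each a member of the cathedral chapter, so the next rule applies.
Among Quinn and Brennan, by date of consecration or institution (later first): Quinn (2001-12-26) before Brennan (1997-02-25).
Order: Novak, Quinn, Brennan, Dimitriou, Haddad, Drummond, Marchetti, Pereira.

Drummond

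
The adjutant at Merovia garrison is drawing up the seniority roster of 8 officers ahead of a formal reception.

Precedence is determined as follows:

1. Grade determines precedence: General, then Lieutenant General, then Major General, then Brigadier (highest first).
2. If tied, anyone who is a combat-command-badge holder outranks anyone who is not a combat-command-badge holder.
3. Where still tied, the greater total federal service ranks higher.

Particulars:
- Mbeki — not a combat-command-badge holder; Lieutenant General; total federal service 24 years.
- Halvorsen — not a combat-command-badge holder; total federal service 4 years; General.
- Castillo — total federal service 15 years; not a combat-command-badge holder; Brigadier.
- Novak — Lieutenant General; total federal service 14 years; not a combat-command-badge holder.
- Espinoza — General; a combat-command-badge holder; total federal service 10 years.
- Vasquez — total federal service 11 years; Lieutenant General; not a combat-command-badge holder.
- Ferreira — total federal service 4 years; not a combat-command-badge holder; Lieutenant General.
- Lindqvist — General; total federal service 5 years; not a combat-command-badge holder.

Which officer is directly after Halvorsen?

Mbeki

By grade: Espinoza, Lindqvist and Halvorsen (General); then Mbeki, Novak, Vasquez and Ferreira (Lieutenant General); then Castillo (Brigadier).
Among Espinoza, Lindqvist and Halvorsen, a combat-command-badge holder before not a combat-command-badge holder: Espinoza (a combat-command-badge holder) before Lindqvist and Halvorsen (not a combat-command-badge holder).
Among Lindqvist and Halvorsen, by total federal service (higher first): Lindqvist (5 years) before Halvorsen (4 years).
Mbeki, Novak, Vasquez and Ferreira are each not a combat-command-badge holder, so the next rule applies.
Among Mbeki, Novak, Vasquez and Ferreira, by total federal service (higher first): Mbeki (24 years) before Novak (14 years) before Vasquez (11 years) before Ferreira (4 years).
Order: Espinoza, Lindqvist, Halvorsen, Mbeki, Novak, Vasquez, Ferreira, Castillo.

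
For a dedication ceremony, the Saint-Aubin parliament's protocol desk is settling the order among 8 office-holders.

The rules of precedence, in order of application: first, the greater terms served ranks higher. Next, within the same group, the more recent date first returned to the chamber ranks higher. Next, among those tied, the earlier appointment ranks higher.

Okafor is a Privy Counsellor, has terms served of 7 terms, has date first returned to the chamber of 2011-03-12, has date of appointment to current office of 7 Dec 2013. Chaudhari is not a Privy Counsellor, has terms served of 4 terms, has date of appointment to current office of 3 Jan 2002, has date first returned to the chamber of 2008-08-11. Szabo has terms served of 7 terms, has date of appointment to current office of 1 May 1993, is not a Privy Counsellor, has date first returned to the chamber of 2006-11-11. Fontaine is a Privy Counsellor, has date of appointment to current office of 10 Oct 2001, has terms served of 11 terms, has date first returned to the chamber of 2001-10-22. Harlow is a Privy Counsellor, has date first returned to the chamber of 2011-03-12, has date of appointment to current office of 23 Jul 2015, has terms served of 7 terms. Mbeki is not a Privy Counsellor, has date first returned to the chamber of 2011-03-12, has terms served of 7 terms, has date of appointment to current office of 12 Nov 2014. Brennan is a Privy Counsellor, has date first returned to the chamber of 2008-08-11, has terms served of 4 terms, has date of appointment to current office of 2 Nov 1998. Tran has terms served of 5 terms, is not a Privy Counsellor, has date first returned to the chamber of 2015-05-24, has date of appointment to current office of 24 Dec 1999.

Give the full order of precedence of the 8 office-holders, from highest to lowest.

Fontaine, Okafor, Mbeki, Harlow, Szabo, Tran, Brennan, Chaudhari

By terms served (higher first): Fontaine (11 terms); then Okafor, Mbeki, Harlow and Szabo (each 7 terms); then Tran (5 terms); then Brennan and Chaudhari (both 4 terms).
Among Okafor, Mbeki, Harlow and Szabo, by date first returned to the chamber (later first): Okafor, Mbeki and Harlow (2011-03-12) before Szabo (2006-11-11).
Among Okafor, Mbeki and Harlow, by date of appointment to current office (earlier first): Okafor (7 Dec 2013) before Mbeki (12 Nov 2014) before Harlow (23 Jul 2015).
Brennan and Chaudhari both have date first returned to the chamber 2008-08-11, so the next rule applies.
Among Brennan and Chaudhari, by date of appointment to current office (earlier first): Brennan (2 Nov 1998) before Chaudhari (3 Jan 2002).
Full order: Fontaine, Okafor, Mbeki, Harlow, Szabo, Tran, Brennan, Chaudhari.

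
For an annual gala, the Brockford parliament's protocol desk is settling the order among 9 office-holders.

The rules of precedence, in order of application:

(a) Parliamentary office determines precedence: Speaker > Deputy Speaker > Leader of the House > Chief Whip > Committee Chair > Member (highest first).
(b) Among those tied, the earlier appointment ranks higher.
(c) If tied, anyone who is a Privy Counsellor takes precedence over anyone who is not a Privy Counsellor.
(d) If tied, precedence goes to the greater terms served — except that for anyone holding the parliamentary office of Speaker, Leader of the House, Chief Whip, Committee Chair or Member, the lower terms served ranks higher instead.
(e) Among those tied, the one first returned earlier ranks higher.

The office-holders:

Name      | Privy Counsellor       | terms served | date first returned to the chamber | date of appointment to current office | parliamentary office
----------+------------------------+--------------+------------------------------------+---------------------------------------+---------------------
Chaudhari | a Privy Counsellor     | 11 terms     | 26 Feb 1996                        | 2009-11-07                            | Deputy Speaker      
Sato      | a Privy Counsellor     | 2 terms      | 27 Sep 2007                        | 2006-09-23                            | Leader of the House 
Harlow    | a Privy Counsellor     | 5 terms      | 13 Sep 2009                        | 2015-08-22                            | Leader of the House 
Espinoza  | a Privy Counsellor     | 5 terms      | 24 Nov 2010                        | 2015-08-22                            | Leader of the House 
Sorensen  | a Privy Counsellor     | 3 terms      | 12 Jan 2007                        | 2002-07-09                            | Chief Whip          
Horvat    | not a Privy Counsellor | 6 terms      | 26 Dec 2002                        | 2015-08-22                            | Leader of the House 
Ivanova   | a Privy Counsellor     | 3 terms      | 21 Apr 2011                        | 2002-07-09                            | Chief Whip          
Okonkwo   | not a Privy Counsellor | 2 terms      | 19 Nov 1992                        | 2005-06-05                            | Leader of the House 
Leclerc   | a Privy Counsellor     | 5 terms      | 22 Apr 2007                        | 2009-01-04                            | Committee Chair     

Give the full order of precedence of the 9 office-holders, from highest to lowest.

By parliamentary office: Chaudhari (Deputy Speaker); then Okonkwo, Sato, Harlow, Espinoza and Horvat (Leader of the House); then Sorensen and Ivanova (Chief Whip); then Leclerc (Committee Chair).
Among Okonkwo, Sato, Harlow, Espinoza and Horvat, by date of appointment to current office (earlier first): Okonkwo (2005-06-05) before Sato (2006-09-23) before Harlow, Espinoza and Horvat (2015-08-22).
Among Harlow, Espinoza and Horvat, a Privy Counsellor before not a Privy Counsellor: Harlow and Espinoza (a Privy Counsellor) before Horvat (not a Privy Counsellor).
Harlow and Espinoza both have terms served 5 terms, so the next rule applies.
Among Harlow and Espinoza, by date first returned to the chamber (earlier first): Harlow (13 Sep 2009) before Espinoza (24 Nov 2010).
Sorensen and Ivanova both have date of appointment to current office 2002-07-09, so the next rule applies.
Sorensen and Ivanova are each a Privy Counsellor, so the next rule applies.
Sorensen and Ivanova both have terms served 3 terms, so the next rule applies.
Among Sorensen and Ivanova, by date first returned to the chamber (earlier first): Sorensen (12 Jan 2007) before Ivanova (21 Apr 2011).
Full order: Chaudhari, Okonkwo, Sato, Harlow, Espinoza, Horvat, Sorensen, Ivanova, Leclerc.

Chaudhari, Okonkwo, Sato, Harlow, Espinoza, Horvat, Sorensen, Ivanova, Leclerc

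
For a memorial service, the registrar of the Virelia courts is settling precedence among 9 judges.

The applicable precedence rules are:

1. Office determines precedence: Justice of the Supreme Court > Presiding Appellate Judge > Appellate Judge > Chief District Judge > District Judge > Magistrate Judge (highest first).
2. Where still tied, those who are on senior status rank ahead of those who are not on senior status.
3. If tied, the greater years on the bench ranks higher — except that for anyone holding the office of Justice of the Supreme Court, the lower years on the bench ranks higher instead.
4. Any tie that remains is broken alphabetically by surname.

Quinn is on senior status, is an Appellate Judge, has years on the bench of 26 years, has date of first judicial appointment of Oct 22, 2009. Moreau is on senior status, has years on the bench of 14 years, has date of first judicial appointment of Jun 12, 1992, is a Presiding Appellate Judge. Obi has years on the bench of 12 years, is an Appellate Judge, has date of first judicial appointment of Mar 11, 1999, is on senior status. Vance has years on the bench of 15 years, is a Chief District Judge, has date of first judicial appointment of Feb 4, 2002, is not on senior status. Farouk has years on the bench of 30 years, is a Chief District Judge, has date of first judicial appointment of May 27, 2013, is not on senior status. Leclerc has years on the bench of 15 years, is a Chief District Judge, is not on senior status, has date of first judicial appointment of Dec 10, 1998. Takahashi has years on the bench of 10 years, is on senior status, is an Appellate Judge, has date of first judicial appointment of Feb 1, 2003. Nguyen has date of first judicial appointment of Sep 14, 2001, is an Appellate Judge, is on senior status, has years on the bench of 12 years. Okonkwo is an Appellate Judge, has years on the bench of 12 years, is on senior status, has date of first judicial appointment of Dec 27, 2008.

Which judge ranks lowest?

Vance

By office: Moreau (Presiding Appellate Judge); then Quinn, Nguyen, Obi, Okonkwo and Takahashi (Appellate Judge); then Farouk, Leclerc and Vance (Chief District Judge).
Quinn, Nguyen, Obi, Okonkwo and Takahashi are each on senior status, so the next rule applies.
Among Quinn, Nguyen, Obi, Okonkwo and Takahashi, by years on the bench (higher first): Quinn (26 years) before Nguyen, Obi and Okonkwo (12 years) before Takahashi (10 years).
Among Nguyen, Obi and Okonkwo, alphabetically by surname: Nguyen before Obi before Okonkwo.
Farouk, Leclerc and Vance are each not on senior status, so the next rule applies.
Among Farouk, Leclerc and Vance, by years on the bench (higher first): Farouk (30 years) before Leclerc and Vance (15 years).
Among Leclerc and Vance, alphabetically by surname: Leclerc before Vance.
Order: Moreau, Quinn, Nguyen, Obi, Okonkwo, Takahashi, Farouk, Leclerc, Vance.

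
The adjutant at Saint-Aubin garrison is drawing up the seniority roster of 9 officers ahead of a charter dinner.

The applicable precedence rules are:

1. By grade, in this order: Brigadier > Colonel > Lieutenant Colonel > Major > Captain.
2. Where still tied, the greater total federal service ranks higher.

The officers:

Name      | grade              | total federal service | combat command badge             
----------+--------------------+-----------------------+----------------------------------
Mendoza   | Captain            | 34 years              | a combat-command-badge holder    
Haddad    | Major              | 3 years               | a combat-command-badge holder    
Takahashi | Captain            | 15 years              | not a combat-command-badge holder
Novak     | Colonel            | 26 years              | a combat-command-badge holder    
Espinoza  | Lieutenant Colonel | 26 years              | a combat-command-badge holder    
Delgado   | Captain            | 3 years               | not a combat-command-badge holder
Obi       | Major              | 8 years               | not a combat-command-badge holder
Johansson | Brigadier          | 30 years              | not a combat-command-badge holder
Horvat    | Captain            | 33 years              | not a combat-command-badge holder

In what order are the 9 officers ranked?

By grade: Johansson (Brigadier); then Novak (Colonel); then Espinoza (Lieutenant Colonel); then Obi and Haddad (Major); then Mendoza, Horvat, Takahashi and Delgado (Captain).
Among Obi and Haddad, by total federal service (higher first): Obi (8 years) before Haddad (3 years).
Among Mendoza, Horvat, Takahashi and Delgado, by total federal service (higher first): Mendoza (34 years) before Horvat (33 years) before Takahashi (15 years) before Delgado (3 years).
Full order: Johansson, Novak, Espinoza, Obi, Haddad, Mendoza, Horvat, Takahashi, Delgado.

Johansson, Novak, Espinoza, Obi, Haddad, Mendoza, Horvat, Takahashi, Delgado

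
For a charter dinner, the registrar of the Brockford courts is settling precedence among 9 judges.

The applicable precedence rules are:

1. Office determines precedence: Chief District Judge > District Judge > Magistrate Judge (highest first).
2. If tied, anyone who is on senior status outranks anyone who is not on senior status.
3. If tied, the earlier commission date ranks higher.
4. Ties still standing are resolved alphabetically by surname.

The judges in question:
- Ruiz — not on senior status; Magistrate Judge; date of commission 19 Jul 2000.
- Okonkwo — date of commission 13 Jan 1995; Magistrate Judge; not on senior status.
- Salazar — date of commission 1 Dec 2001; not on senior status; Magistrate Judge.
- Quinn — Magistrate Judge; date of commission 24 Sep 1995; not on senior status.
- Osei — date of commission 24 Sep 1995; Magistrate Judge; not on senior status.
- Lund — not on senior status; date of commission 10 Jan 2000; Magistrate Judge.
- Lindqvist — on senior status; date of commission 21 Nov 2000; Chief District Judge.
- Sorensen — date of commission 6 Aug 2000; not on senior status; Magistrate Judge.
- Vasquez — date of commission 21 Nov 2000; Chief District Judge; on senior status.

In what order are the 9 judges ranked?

Lindqvist, Vasquez, Okonkwo, Osei, Quinn, Lund, Ruiz, Sorensen, Salazar

By office: Lindqvist and Vasquez (Chief District Judge); then Okonkwo, Osei, Quinn, Lund, Ruiz, Sorensen and Salazar (Magistrate Judge).
Lindqvist and Vasquez are each on senior status, so the next rule applies.
Lindqvist and Vasquez both have date of commission 21 Nov 2000, so the next rule applies.
Among Lindqvist and Vasquez, alphabetically by surname: Lindqvist before Vasquez.
Okonkwo, Osei, Quinn, Lund, Ruiz, Sorensen and Salazar are each not on senior status, so the next rule applies.
Among Okonkwo, Osei, Quinn, Lund, Ruiz, Sorensen and Salazar, by date of commission (earlier first): Okonkwo (13 Jan 1995) before Osei and Quinn (24 Sep 1995) before Lund (10 Jan 2000) before Ruiz (19 Jul 2000) before Sorensen (6 Aug 2000) before Salazar (1 Dec 2001).
Among Osei and Quinn, alphabetically by surname: Osei before Quinn.
Full order: Lindqvist, Vasquez, Okonkwo, Osei, Quinn, Lund, Ruiz, Sorensen, Salazar.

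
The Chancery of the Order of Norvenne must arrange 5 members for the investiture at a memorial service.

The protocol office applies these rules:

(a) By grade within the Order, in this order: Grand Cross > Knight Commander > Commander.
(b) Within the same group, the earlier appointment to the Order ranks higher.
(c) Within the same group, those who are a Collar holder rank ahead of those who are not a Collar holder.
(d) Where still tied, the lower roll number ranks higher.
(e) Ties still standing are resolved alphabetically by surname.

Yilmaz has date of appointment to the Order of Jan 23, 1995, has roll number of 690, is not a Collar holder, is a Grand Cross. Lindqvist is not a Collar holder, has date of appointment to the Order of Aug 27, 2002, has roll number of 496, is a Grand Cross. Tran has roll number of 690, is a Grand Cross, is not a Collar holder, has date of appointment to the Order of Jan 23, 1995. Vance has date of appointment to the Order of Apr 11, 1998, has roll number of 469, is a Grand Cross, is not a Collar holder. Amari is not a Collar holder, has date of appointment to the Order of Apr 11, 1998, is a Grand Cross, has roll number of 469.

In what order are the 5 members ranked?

By grade within the Order: Tran, Yilmaz, Amari, Vance and Lindqvist (Grand Cross).
Among Tran, Yilmaz, Amari, Vance and Lindqvist, by date of appointment to the Order (earlier first): Tran and Yilmaz (Jan 23, 1995) before Amari and Vance (Apr 11, 1998) before Lindqvist (Aug 27, 2002).
Tran and Yilmaz are each not a Collar holder, so the next rule applies.
Tran and Yilmaz both have roll number 690, so the next rule applies.
Among Tran and Yilmaz, alphabetically by surname: Tran before Yilmaz.
Amari and Vance are each not a Collar holder, so the next rule applies.
Amari and Vance both have roll number 469, so the next rule applies.
Among Amari and Vance, alphabetically by surname: Amari before Vance.
Full order: Tran, Yilmaz, Amari, Vance, Lindqvist.

Tran, Yilmaz, Amari, Vance, Lindqvist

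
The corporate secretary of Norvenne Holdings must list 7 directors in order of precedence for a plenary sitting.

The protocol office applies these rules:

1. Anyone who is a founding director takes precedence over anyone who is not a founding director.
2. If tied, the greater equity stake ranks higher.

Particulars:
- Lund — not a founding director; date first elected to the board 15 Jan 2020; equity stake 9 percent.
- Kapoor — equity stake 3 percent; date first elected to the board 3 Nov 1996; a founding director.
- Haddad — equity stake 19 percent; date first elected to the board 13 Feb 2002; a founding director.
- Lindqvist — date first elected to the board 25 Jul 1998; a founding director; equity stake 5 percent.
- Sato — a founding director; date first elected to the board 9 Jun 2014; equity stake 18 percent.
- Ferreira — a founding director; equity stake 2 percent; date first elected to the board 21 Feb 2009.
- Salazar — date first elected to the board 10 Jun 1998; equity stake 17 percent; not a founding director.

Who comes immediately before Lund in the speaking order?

By the first rule: Haddad, Sato, Lindqvist, Kapoor and Ferreira (each a founding director); then Salazar and Lund (both not a founding director).
Among Haddad, Sato, Lindqvist, Kapoor and Ferreira, by equity stake (higher first): Haddad (19 percent) before Sato (18 percent) before Lindqvist (5 percent) before Kapoor (3 percent) before Ferreira (2 percent).
Among Salazar and Lund, by equity stake (higher first): Salazar (17 percent) before Lund (9 percent).
Order: Haddad, Sato, Lindqvist, Kapoor, Ferreira, Salazar, Lund.

Salazar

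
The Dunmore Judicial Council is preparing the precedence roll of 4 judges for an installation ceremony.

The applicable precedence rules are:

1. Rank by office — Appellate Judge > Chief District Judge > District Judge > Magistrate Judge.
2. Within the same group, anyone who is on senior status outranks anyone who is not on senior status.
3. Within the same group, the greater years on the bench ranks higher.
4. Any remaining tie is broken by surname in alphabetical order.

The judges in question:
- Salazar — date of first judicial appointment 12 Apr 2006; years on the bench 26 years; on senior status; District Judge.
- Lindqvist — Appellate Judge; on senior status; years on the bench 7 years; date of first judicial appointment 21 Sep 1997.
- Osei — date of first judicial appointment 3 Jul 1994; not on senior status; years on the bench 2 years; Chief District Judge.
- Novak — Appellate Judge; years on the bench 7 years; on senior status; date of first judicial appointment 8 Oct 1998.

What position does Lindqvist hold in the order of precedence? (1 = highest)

1

By office: Lindqvist and Novak (Appellate Judge); then Osei (Chief District Judge); then Salazar (District Judge).
Lindqvist and Novak are each on senior status, so the next rule applies.
Lindqvist and Novak both have years on the bench 7 years, so the next rule applies.
Among Lindqvist and Novak, alphabetically by surname: Lindqvist before Novak.
Order: Lindqvist, Novak, Osei, Salazar. So position 1.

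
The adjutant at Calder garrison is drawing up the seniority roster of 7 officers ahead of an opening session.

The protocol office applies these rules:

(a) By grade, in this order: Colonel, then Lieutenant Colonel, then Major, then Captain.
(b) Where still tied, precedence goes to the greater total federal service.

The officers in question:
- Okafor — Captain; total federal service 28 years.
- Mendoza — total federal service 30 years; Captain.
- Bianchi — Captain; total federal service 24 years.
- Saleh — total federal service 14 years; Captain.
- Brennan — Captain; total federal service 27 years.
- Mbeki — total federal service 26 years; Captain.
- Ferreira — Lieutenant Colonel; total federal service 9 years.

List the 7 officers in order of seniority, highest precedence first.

By grade: Ferreira (Lieutenant Colonel); then Mendoza, Okafor, Brennan, Mbeki, Bianchi and Saleh (Captain).
Among Mendoza, Okafor, Brennan, Mbeki, Bianchi and Saleh, by total federal service (higher first): Mendoza (30 years) before Okafor (28 years) before Brennan (27 years) before Mbeki (26 years) before Bianchi (24 years) before Saleh (14 years).
Full order: Ferreira, Mendoza, Okafor, Brennan, Mbeki, Bianchi, Saleh.

Ferreira, Mendoza, Okafor, Brennan, Mbeki, Bianchi, Saleh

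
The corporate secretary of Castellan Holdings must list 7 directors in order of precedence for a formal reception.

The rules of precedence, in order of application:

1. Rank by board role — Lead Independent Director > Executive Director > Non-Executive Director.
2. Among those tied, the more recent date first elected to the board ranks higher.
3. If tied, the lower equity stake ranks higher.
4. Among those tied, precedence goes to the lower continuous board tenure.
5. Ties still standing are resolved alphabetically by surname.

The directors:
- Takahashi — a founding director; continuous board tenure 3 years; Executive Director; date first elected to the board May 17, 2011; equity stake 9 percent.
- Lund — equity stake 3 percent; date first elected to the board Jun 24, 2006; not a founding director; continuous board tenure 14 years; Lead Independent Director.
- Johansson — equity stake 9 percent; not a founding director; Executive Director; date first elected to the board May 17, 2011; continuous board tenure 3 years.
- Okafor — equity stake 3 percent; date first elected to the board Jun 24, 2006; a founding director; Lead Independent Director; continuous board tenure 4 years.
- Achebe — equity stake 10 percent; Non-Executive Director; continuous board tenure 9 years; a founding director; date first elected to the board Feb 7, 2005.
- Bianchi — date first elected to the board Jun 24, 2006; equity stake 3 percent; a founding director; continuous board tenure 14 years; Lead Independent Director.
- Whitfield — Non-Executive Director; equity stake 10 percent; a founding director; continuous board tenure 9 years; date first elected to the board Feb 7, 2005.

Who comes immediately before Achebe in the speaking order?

By board role: Okafor, Bianchi and Lund (Lead Independent Director); then Johansson and Takahashi (Executive Director); then Achebe and Whitfield (Non-Executive Director).
Okafor, Bianchi and Lund all have date first elected to the board Jun 24, 2006, so the next rule applies.
Okafor, Bianchi and Lund all have equity stake 3 percent, so the next rule applies.
Among Okafor, Bianchi and Lund, by continuous board tenure (lower first): Okafor (4 years) before Bianchi and Lund (14 years).
Among Bianchi and Lund, alphabetically by surname: Bianchi before Lund.
Johansson and Takahashi both have date first elected to the board May 17, 2011, so the next rule applies.
Johansson and Takahashi both have equity stake 9 percent, so the next rule applies.
Johansson and Takahashi both have continuous board tenure 3 years, so the next rule applies.
Among Johansson and Takahashi, alphabetically by surname: Johansson before Takahashi.
Achebe and Whitfield both have date first elected to the board Feb 7, 2005, so the next rule applies.
Achebe and Whitfield both have equity stake 10 percent, so the next rule applies.
Achebe and Whitfield both have continuous board tenure 9 years, so the next rule applies.
Among Achebe and Whitfield, alphabetically by surname: Achebe before Whitfield.
Order: Okafor, Bianchi, Lund, Johansson, Takahashi, Achebe, Whitfield.

Takahashi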